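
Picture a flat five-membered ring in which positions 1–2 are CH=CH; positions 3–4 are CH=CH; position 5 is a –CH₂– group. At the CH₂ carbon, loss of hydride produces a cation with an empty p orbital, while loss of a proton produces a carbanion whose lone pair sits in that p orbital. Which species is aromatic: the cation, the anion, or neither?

In both ions every ring atom is sp² and contributes a p orbital, so both rings are fully conjugated.
Cation: 2 × 2 + 0 = 4 π electrons → 4(1), antiaromatic.
Anion: 2 × 2 + 2 = 6 π electrons → 4(1)+2, aromatic.

The anion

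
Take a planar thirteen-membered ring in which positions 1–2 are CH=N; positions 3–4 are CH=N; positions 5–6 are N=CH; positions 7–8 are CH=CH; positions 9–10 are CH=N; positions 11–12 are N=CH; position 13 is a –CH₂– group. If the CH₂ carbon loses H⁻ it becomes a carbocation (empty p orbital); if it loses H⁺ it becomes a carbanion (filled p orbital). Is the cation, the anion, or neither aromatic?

Both ions have a continuous loop of p orbitals — each ring atom is sp².
Cation: 6 × 2 + 0 = 12 π electrons → 4(3), antiaromatic.
Anion: 6 × 2 + 2 = 14 π electrons → 4(3)+2, aromatic.

The anion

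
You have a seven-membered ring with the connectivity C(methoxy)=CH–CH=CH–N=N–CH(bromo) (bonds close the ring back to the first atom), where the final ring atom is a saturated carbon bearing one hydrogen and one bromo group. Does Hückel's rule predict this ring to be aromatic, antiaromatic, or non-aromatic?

Because that saturated carbon is sp³ and has no p orbital in the ring π system at the CH(bromo) position, the π system cannot extend all the way around the ring.
Hückel's rule only applies to fully conjugated rings, so this one is simply non-aromatic.

Non-aromatic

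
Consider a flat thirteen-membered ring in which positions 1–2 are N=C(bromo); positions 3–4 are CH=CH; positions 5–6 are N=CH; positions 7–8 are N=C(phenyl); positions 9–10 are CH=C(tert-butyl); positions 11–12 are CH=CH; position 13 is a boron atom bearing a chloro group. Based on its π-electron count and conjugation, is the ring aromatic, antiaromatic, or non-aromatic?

Every ring atom contributes a p orbital perpendicular to the ring (every atom in a ring double bond is sp² and brings one electron to the p orbital; each sp² =N– keeps its lone pair in-plane and puts one electron into the π system; the boron has an empty p orbital), so the π system is cyclic and fully conjugated.
Tallying contributions gives 6 × 2 = 12 from the double-bond units + 0 from the B(chloro) atom = 12.
With 12 = 4·3 π electrons, Hückel's rule classifies the planar ring as antiaromatic.

Antiaromatic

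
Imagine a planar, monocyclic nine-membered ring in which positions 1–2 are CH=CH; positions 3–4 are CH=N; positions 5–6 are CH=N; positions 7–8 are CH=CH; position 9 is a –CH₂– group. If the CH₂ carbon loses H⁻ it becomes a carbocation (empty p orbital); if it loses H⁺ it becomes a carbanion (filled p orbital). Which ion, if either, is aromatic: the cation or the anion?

The anion

In either ion the ring is fully conjugated: every atom, including the new sp² carbon, supplies a p orbital.
Cation: 4 × 2 + 0 = 8 π electrons → 4(2), antiaromatic.
Anion: 4 × 2 + 2 = 10 π electrons → 4(2)+2, aromatic.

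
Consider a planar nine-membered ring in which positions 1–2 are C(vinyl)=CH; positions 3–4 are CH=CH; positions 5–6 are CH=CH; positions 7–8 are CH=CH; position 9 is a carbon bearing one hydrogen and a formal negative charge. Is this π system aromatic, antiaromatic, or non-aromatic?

Aromatic

All ring atoms are sp² and supply a p orbital to the ring (the double-bond atoms are sp², each contributing one p electron; the carbanion's lone pair occupies the p orbital); the conjugation is uninterrupted.
Adding the contributions, 4 × 2 = 8 from the double-bond units + 2 from the CH(-) atom = 10.
With 10 π electrons (n = 2), the Hückel 4n+2 condition holds.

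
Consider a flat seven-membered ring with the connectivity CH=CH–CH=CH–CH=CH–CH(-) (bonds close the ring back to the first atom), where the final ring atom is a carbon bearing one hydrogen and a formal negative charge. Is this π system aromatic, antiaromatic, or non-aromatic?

Antiaromatic

Check conjugation: each doubly-bonded ring atom is sp² with one p-orbital electron; the carbanion's lone pair occupies the p orbital — every position has a p orbital, so the cyclic π system is continuous.
π-electron count: 3 × 2 = 6 from the double-bond units + 2 from the CH(-) atom = 8.
8 = 4(2); a planar, fully conjugated 4n system is antiaromatic.
This is the cycloheptatrienyl anion.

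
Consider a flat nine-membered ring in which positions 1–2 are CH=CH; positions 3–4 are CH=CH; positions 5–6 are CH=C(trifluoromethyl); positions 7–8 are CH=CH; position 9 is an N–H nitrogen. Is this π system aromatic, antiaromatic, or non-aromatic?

Aromatic

Check conjugation: each doubly-bonded ring atom is sp² with one p-orbital electron; the pyrrole-type nitrogen donates its lone pair from the p orbital — every position has a p orbital, so the cyclic π system is continuous.
Counting π electrons: 4 × 2 = 8 from the double-bond units + 2 from the NH atom = 10.
With 10 π electrons (n = 2), the Hückel 4n+2 condition holds.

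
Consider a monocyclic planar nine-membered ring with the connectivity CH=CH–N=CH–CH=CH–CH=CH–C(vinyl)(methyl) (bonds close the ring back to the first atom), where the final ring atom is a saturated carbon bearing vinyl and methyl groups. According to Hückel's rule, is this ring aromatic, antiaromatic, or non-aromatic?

Non-aromatic

Because that saturated carbon is sp³ and has no p orbital in the ring π system at the C(vinyl)(methyl) position, the π system cannot extend all the way around the ring.
Broken conjugation rules out both aromaticity and antiaromaticity.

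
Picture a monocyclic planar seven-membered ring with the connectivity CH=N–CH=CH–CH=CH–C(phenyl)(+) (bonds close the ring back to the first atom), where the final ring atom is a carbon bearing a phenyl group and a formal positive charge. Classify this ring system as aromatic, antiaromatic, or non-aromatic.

All ring atoms are sp² and supply a p orbital to the ring (the double-bond atoms are sp², each contributing one p electron; each =N– nitrogen is pyridine-type (lone pair in the sp² plane, one electron in the p orbital); the carbocation has an empty p orbital); the conjugation is uninterrupted.
Tallying contributions gives 3 × 2 = 6 from the double-bond units + 0 from the C(phenyl)(+) atom = 6.
With 6 π electrons (n = 1), the Hückel 4n+2 condition holds.

Aromatic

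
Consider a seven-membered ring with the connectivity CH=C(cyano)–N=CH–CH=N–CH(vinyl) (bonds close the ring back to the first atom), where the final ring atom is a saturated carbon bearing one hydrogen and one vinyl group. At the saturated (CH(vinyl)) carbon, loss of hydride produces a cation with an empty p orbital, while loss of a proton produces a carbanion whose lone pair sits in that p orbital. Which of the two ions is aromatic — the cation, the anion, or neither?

The cation

In both ions every ring atom is sp² and contributes a p orbital, so both rings are fully conjugated.
Cation: 3 × 2 + 0 = 6 π electrons → 4(1)+2, aromatic.
Anion: 3 × 2 + 2 = 8 π electrons → 4(2), antiaromatic.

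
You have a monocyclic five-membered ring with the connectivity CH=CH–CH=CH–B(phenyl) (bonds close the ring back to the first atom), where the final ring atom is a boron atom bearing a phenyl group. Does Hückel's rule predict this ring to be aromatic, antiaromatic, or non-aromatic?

Check conjugation: the double-bond atoms are sp², each contributing one p electron; the boron has an empty p orbital — every position has a p orbital, so the cyclic π system is continuous.
Adding the contributions, 2 × 2 = 4 from the double-bond units + 0 from the B(phenyl) atom = 4.
A 4n π count (4, n = 1) in a planar conjugated ring means antiaromatic.

Antiaromatic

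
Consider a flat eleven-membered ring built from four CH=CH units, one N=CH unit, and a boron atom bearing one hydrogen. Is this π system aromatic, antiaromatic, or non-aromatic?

The p orbitals form a continuous loop: every atom in a ring double bond is sp² and brings one electron to the p orbital; each sp² =N– keeps its lone pair in-plane and puts one electron into the π system; the boron has an empty p orbital. The ring is fully conjugated.
Adding the contributions, 5 × 2 = 10 from the double-bond units + 0 from the BH atom = 10.
With 10 π electrons (n = 2), the Hückel 4n+2 condition holds.

Aromatic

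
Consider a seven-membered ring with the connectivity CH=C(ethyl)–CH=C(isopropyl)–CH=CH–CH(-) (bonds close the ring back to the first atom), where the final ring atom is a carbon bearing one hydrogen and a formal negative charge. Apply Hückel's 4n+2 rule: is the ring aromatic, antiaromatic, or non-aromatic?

The p orbitals form a continuous loop: the double-bond atoms are sp², each contributing one p electron; the carbanion's lone pair occupies the p orbital. The ring is fully conjugated.
Adding the contributions, 3 × 2 = 6 from the double-bond units + 2 from the CH(-) atom = 8.
A 4n π count (8, n = 2) in a planar conjugated ring means antiaromatic.

Antiaromatic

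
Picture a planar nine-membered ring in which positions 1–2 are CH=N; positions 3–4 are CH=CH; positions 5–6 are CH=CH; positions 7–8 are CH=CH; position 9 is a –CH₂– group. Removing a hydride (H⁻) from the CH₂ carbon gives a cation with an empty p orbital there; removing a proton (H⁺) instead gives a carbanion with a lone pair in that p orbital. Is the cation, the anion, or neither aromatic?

The anion

Both ions have a continuous loop of p orbitals — each ring atom is sp².
Cation: 4 × 2 + 0 = 8 π electrons → 4(2), antiaromatic.
Anion: 4 × 2 + 2 = 10 π electrons → 4(2)+2, aromatic.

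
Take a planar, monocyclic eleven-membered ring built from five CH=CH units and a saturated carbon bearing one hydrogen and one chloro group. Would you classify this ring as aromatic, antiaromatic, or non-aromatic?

Because that saturated carbon is sp³ and has no p orbital in the ring π system at the CH(chloro) position, the π system cannot extend all the way around the ring.
Without a continuous loop of overlapping p orbitals the Hückel electron count never comes into play.

Non-aromatic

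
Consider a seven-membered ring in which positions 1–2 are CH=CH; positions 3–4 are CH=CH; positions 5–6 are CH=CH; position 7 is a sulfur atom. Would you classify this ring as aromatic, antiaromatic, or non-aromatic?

The p orbitals form a continuous loop: each doubly-bonded ring atom is sp² with one p-orbital electron; the sulfur donates one lone pair from its p orbital. The ring is fully conjugated.
Adding the contributions, 3 × 2 = 6 from the double-bond units + 2 from the S atom = 8.
With 8 = 4·2 π electrons, Hückel's rule classifies the planar ring as antiaromatic.

Antiaromatic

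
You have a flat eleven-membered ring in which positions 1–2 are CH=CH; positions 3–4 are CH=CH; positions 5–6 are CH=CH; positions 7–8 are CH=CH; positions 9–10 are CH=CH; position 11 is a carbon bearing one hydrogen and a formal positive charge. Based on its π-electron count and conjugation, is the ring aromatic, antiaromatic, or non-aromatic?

Check conjugation: every atom in a ring double bond is sp² and brings one electron to the p orbital; the carbocation has an empty p orbital — every position has a p orbital, so the cyclic π system is continuous.
Adding the contributions, 5 × 2 = 10 from the double-bond units + 0 from the CH(+) atom = 10.
10 = 4(2) + 2, which satisfies Hückel's 4n+2 rule.

Aromatic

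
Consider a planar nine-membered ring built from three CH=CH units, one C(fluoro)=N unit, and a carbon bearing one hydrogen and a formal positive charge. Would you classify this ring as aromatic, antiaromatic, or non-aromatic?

Antiaromatic

Check conjugation: each doubly-bonded ring atom is sp² with one p-orbital electron; each =N– nitrogen is pyridine-type (lone pair in the sp² plane, one electron in the p orbital); the carbocation has an empty p orbital — every position has a p orbital, so the cyclic π system is continuous.
Counting π electrons: 4 × 2 = 8 from the double-bond units + 0 from the CH(+) atom = 8.
8 = 4(2); a planar, fully conjugated 4n system is antiaromatic.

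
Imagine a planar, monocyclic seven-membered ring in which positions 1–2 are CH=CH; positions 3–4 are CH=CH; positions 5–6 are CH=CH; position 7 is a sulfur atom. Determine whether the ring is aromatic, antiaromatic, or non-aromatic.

Antiaromatic

The p orbitals form a continuous loop: every atom in a ring double bond is sp² and brings one electron to the p orbital; the sulfur donates one lone pair from its p orbital. The ring is fully conjugated.
Counting π electrons: 3 × 2 = 6 from the double-bond units + 2 from the S atom = 8.
With 8 = 4·2 π electrons, Hückel's rule classifies the planar ring as antiaromatic.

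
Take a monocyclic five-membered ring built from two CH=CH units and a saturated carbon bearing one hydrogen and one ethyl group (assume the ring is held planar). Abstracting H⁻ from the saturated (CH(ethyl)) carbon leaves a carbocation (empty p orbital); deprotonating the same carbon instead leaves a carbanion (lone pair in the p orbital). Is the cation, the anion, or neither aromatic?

The anion

In both ions every ring atom is sp² and contributes a p orbital, so both rings are fully conjugated.
Cation: 2 × 2 + 0 = 4 π electrons → 4(1), antiaromatic.
Anion: 2 × 2 + 2 = 6 π electrons → 4(1)+2, aromatic.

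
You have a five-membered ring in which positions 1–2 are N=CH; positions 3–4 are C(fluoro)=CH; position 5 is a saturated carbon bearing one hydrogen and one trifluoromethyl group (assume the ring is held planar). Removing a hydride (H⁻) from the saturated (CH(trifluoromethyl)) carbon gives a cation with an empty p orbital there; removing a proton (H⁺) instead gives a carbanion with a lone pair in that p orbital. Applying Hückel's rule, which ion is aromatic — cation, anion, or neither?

Both ions have a continuous loop of p orbitals — each ring atom is sp².
Cation: 2 × 2 + 0 = 4 π electrons → 4(1), antiaromatic.
Anion: 2 × 2 + 2 = 6 π electrons → 4(1)+2, aromatic.

The anion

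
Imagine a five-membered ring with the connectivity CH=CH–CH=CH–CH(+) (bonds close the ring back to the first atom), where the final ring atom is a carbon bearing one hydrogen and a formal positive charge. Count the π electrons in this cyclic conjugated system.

The p orbitals form a continuous loop: every atom in a ring double bond is sp² and brings one electron to the p orbital; the carbocation has an empty p orbital. The ring is fully conjugated.
Counting π electrons: 2 × 2 = 4 from the double-bond units + 0 from the CH(+) atom = 4.
This is the cyclopentadienyl cation.

4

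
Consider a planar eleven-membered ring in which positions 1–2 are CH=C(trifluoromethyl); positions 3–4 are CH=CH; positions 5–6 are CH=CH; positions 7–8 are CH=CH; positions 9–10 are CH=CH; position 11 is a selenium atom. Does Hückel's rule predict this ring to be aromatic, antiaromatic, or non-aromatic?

Check conjugation: every atom in a ring double bond is sp² and brings one electron to the p orbital; the selenium donates one lone pair from its p orbital — every position has a p orbital, so the cyclic π system is continuous.
Counting π electrons: 5 × 2 = 10 from the double-bond units + 2 from the Se atom = 12.
With 12 = 4·3 π electrons, Hückel's rule classifies the planar ring as antiaromatic.

Antiaromatic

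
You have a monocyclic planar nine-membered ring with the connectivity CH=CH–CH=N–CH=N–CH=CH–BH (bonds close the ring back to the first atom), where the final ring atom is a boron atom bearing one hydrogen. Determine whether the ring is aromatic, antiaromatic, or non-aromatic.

Antiaromatic

Check conjugation: every atom in a ring double bond is sp² and brings one electron to the p orbital; the doubly-bonded nitrogens are pyridine-type — their lone pairs lie in the ring plane, leaving one electron in the p orbital; the boron has an empty p orbital — every position has a p orbital, so the cyclic π system is continuous.
Adding the contributions, 4 × 2 = 8 from the double-bond units + 0 from the BH atom = 8.
8 = 4(2); a planar, fully conjugated 4n system is antiaromatic.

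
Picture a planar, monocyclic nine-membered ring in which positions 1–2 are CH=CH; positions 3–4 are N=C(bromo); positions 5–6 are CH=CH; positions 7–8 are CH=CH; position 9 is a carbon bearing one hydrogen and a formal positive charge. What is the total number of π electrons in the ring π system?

Check conjugation: every atom in a ring double bond is sp² and brings one electron to the p orbital; the doubly-bonded nitrogens are pyridine-type — their lone pairs lie in the ring plane, leaving one electron in the p orbital; the carbocation has an empty p orbital — every position has a p orbital, so the cyclic π system is continuous.
Adding the contributions, 4 × 2 = 8 from the double-bond units + 0 from the CH(+) atom = 8.

8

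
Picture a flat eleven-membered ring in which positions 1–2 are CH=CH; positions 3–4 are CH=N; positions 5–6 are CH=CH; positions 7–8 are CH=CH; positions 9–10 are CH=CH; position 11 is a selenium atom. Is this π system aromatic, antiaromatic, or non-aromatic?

Check conjugation: the double-bond atoms are sp², each contributing one p electron; the doubly-bonded nitrogens are pyridine-type — their lone pairs lie in the ring plane, leaving one electron in the p orbital; the selenium donates one lone pair from its p orbital — every position has a p orbital, so the cyclic π system is continuous.
Counting π electrons: 5 × 2 = 10 from the double-bond units + 2 from the Se atom = 12.
12 is a 4n count (n = 3), so the planar conjugated ring is antiaromatic.

Antiaromatic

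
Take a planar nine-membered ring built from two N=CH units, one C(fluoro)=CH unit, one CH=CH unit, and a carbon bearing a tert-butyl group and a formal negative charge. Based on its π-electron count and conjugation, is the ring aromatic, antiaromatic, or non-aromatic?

All ring atoms are sp² and supply a p orbital to the ring (the double-bond atoms are sp², each contributing one p electron; the doubly-bonded nitrogens are pyridine-type — their lone pairs lie in the ring plane, leaving one electron in the p orbital; the carbanion's lone pair occupies the p orbital); the conjugation is uninterrupted.
π-electron count: 4 × 2 = 8 from the double-bond units + 2 from the C(tert-butyl)(-) atom = 10.
10 = 4(2) + 2, which satisfies Hückel's 4n+2 rule.

Aromatic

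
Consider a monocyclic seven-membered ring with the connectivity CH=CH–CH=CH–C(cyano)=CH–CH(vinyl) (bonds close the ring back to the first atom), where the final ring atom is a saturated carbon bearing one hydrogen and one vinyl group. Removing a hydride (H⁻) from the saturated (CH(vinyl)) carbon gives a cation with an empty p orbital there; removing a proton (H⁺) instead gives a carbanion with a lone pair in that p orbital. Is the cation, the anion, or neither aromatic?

In either ion the ring is fully conjugated: every atom, including the new sp² carbon, supplies a p orbital.
Cation: 3 × 2 + 0 = 6 π electrons → 4(1)+2, aromatic.
Anion: 3 × 2 + 2 = 8 π electrons → 4(2), antiaromatic.

The cation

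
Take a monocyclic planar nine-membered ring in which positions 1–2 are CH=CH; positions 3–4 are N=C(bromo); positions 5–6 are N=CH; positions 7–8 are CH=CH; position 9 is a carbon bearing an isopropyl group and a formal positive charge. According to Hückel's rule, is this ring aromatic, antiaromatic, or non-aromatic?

All ring atoms are sp² and supply a p orbital to the ring (the double-bond atoms are sp², each contributing one p electron; each =N– nitrogen is pyridine-type (lone pair in the sp² plane, one electron in the p orbital); the carbocation has an empty p orbital); the conjugation is uninterrupted.
Counting π electrons: 4 × 2 = 8 from the double-bond units + 0 from the C(isopropyl)(+) atom = 8.
A 4n π count (8, n = 2) in a planar conjugated ring means antiaromatic.

Antiaromatic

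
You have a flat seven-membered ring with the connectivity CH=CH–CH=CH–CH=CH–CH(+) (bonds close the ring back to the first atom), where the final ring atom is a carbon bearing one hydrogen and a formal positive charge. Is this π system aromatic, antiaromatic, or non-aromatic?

Aromatic

Check conjugation: each doubly-bonded ring atom is sp² with one p-orbital electron; the carbocation has an empty p orbital — every position has a p orbital, so the cyclic π system is continuous.
π-electron count: 3 × 2 = 6 from the double-bond units + 0 from the CH(+) atom = 6.
That gives a 4n+2 count (6, n = 1).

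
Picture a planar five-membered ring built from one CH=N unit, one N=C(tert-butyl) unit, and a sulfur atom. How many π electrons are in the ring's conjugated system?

6

All ring atoms are sp² and supply a p orbital to the ring (each doubly-bonded ring atom is sp² with one p-orbital electron; each =N– nitrogen is pyridine-type (lone pair in the sp² plane, one electron in the p orbital); the sulfur donates one lone pair from its p orbital); the conjugation is uninterrupted.
Counting π electrons: 2 × 2 = 4 from the double-bond units + 2 from the S atom = 6.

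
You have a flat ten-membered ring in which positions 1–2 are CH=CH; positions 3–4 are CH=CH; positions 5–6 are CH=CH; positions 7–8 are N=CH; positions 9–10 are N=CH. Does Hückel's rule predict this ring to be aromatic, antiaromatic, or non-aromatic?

Aromatic

Check conjugation: every atom in a ring double bond is sp² and brings one electron to the p orbital; the doubly-bonded nitrogens are pyridine-type — their lone pairs lie in the ring plane, leaving one electron in the p orbital — every position has a p orbital, so the cyclic π system is continuous.
Counting π electrons: 5 × 2 = 10 from the 5 double-bond units.
That gives a 4n+2 count (10, n = 2).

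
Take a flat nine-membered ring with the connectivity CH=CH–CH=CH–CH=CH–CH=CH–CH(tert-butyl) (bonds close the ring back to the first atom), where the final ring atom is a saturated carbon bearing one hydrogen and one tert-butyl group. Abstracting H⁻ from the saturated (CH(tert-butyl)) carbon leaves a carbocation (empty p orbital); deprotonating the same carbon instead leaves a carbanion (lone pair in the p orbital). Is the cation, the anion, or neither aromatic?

Both ions have a continuous loop of p orbitals — each ring atom is sp².
Cation: 4 × 2 + 0 = 8 π electrons → 4(2), antiaromatic.
Anion: 4 × 2 + 2 = 10 π electrons → 4(2)+2, aromatic.

The anion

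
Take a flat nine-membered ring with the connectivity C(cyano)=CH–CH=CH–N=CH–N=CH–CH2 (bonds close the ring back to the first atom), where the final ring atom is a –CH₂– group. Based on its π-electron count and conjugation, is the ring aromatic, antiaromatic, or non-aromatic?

At the CH2 position, the tetrahedral CH₂ carbon is sp³ and has no p orbital in the ring π system; the ring's p-orbital overlap is broken there.
Hückel's rule only applies to fully conjugated rings, so this one is simply non-aromatic.

Non-aromatic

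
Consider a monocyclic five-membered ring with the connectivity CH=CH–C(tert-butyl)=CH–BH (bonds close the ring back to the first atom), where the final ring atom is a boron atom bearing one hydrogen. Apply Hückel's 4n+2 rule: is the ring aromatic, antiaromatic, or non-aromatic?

Every ring atom contributes a p orbital perpendicular to the ring (the double-bond atoms are sp², each contributing one p electron; the boron has an empty p orbital), so the π system is cyclic and fully conjugated.
π-electron count: 2 × 2 = 4 from the double-bond units + 0 from the BH atom = 4.
A 4n π count (4, n = 1) in a planar conjugated ring means antiaromatic.

Antiaromatic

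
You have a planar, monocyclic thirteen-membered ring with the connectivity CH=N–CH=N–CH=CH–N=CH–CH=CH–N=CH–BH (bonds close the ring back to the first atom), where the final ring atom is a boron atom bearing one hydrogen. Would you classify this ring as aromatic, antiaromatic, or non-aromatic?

The p orbitals form a continuous loop: every atom in a ring double bond is sp² and brings one electron to the p orbital; each =N– nitrogen is pyridine-type (lone pair in the sp² plane, one electron in the p orbital); the boron has an empty p orbital. The ring is fully conjugated.
Adding the contributions, 6 × 2 = 12 from the double-bond units + 0 from the BH atom = 12.
12 is a 4n count (n = 3), so the planar conjugated ring is antiaromatic.

Antiaromatic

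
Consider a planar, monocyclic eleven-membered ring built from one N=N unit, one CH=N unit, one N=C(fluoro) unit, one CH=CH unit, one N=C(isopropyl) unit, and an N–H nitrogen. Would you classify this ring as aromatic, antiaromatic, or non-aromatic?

Antiaromatic

Check conjugation: the double-bond atoms are sp², each contributing one p electron; each sp² =N– keeps its lone pair in-plane and puts one electron into the π system; the pyrrole-type nitrogen donates its lone pair from the p orbital — every position has a p orbital, so the cyclic π system is continuous.
Counting π electrons: 5 × 2 = 10 from the double-bond units + 2 from the NH atom = 12.
12 is a 4n count (n = 3), so the planar conjugated ring is antiaromatic.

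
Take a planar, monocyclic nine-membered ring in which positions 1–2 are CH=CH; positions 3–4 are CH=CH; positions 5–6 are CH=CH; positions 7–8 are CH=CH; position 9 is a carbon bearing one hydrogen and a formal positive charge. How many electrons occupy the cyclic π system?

8

The p orbitals form a continuous loop: the double-bond atoms are sp², each contributing one p electron; the carbocation has an empty p orbital. The ring is fully conjugated.
Counting π electrons: 4 × 2 = 8 from the double-bond units + 0 from the CH(+) atom = 8.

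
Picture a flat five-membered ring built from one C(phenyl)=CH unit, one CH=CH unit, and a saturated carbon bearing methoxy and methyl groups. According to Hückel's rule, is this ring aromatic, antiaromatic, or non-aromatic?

Non-aromatic

At the C(methoxy)(methyl) position, that saturated carbon is sp³ and has no p orbital in the ring π system; the ring's p-orbital overlap is broken there.
Hückel's rule only applies to fully conjugated rings, so this one is simply non-aromatic.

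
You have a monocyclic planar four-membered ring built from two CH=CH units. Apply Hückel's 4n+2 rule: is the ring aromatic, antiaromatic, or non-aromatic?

Every ring atom contributes a p orbital perpendicular to the ring (each doubly-bonded ring atom is sp² with one p-orbital electron), so the π system is cyclic and fully conjugated.
Counting π electrons: 2 × 2 = 4 from the 2 double-bond units.
With 4 = 4·1 π electrons, Hückel's rule classifies the planar ring as antiaromatic.
(The species described is cyclobutadiene.)

Antiaromatic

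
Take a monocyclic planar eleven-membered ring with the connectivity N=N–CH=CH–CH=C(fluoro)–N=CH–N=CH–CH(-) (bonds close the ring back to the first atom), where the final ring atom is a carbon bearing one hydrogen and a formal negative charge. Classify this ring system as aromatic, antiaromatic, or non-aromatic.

Antiaromatic

The p orbitals form a continuous loop: the double-bond atoms are sp², each contributing one p electron; each =N– nitrogen is pyridine-type (lone pair in the sp² plane, one electron in the p orbital); the carbanion's lone pair occupies the p orbital. The ring is fully conjugated.
Counting π electrons: 5 × 2 = 10 from the double-bond units + 2 from the CH(-) atom = 12.
A 4n π count (12, n = 3) in a planar conjugated ring means antiaromatic.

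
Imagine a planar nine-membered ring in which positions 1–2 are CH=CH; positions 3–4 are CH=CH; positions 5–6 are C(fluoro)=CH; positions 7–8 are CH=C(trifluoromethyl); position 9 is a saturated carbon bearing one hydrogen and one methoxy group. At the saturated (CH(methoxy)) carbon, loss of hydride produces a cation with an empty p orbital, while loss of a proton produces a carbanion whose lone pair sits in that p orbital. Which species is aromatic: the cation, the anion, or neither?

The anion

In both ions every ring atom is sp² and contributes a p orbital, so both rings are fully conjugated.
Cation: 4 × 2 + 0 = 8 π electrons → 4(2), antiaromatic.
Anion: 4 × 2 + 2 = 10 π electrons → 4(2)+2, aromatic.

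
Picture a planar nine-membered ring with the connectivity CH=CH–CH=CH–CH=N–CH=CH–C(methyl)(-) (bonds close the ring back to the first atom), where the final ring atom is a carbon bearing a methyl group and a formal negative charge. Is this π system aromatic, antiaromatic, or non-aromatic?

Aromatic

Every ring atom contributes a p orbital perpendicular to the ring (each doubly-bonded ring atom is sp² with one p-orbital electron; each sp² =N– keeps its lone pair in-plane and puts one electron into the π system; the carbanion's lone pair occupies the p orbital), so the π system is cyclic and fully conjugated.
Counting π electrons: 4 × 2 = 8 from the double-bond units + 2 from the C(methyl)(-) atom = 10.
With 10 π electrons (n = 2), the Hückel 4n+2 condition holds.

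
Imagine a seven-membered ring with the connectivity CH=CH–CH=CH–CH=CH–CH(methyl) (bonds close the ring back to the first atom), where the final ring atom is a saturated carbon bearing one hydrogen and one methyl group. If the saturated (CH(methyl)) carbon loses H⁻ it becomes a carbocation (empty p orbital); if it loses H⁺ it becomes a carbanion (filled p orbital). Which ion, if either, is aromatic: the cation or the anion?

In either ion the ring is fully conjugated: every atom, including the new sp² carbon, supplies a p orbital.
Cation: 3 × 2 + 0 = 6 π electrons → 4(1)+2, aromatic.
Anion: 3 × 2 + 2 = 8 π electrons → 4(2), antiaromatic.

The cation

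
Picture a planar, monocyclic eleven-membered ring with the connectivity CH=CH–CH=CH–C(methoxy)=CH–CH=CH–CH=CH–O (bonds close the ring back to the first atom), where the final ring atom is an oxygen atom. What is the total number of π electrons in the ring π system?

12

All ring atoms are sp² and supply a p orbital to the ring (every atom in a ring double bond is sp² and brings one electron to the p orbital; the oxygen donates one lone pair from its p orbital); the conjugation is uninterrupted.
Counting π electrons: 5 × 2 = 10 from the double-bond units + 2 from the O atom = 12.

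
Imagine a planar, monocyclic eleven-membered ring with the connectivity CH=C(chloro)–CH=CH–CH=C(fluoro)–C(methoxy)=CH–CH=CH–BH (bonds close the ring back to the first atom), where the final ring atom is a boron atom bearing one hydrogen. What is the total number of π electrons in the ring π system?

Check conjugation: each doubly-bonded ring atom is sp² with one p-orbital electron; the boron has an empty p orbital — every position has a p orbital, so the cyclic π system is continuous.
Counting π electrons: 5 × 2 = 10 from the double-bond units + 0 from the BH atom = 10.

10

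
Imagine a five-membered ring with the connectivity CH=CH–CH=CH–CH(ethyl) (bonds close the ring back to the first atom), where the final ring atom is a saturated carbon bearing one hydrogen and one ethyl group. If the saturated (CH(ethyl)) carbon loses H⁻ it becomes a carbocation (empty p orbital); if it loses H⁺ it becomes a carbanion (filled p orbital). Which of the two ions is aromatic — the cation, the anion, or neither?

In both ions every ring atom is sp² and contributes a p orbital, so both rings are fully conjugated.
Cation: 2 × 2 + 0 = 4 π electrons → 4(1), antiaromatic.
Anion: 2 × 2 + 2 = 6 π electrons → 4(1)+2, aromatic.

The anion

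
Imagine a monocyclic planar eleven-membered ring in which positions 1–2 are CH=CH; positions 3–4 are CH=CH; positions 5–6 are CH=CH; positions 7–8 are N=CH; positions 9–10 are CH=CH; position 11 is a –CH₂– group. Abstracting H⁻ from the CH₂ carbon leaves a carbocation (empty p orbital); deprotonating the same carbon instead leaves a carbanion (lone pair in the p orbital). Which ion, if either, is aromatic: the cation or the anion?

The cation

Both ions have a continuous loop of p orbitals — each ring atom is sp².
Cation: 5 × 2 + 0 = 10 π electrons → 4(2)+2, aromatic.
Anion: 5 × 2 + 2 = 12 π electrons → 4(3), antiaromatic.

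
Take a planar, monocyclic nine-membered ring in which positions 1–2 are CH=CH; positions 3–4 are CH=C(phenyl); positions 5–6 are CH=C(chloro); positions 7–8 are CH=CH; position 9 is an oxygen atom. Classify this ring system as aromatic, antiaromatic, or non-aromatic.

Aromatic

The p orbitals form a continuous loop: every atom in a ring double bond is sp² and brings one electron to the p orbital; the oxygen donates one lone pair from its p orbital. The ring is fully conjugated.
Tallying contributions gives 4 × 2 = 8 from the double-bond units + 2 from the O atom = 10.
With 10 π electrons (n = 2), the Hückel 4n+2 condition holds.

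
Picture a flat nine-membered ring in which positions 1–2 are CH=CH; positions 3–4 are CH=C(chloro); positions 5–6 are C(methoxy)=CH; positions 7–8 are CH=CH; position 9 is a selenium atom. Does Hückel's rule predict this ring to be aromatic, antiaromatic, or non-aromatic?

Aromatic

Check conjugation: each doubly-bonded ring atom is sp² with one p-orbital electron; the selenium donates one lone pair from its p orbital — every position has a p orbital, so the cyclic π system is continuous.
Adding the contributions, 4 × 2 = 8 from the double-bond units + 2 from the Se atom = 10.
That gives a 4n+2 count (10, n = 2).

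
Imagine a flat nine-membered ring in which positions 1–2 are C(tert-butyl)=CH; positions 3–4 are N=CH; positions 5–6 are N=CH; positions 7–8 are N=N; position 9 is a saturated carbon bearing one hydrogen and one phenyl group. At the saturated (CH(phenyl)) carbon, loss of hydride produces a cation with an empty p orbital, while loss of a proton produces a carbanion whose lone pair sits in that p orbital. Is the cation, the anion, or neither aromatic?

Once that carbon is sp², every ring atom has a p orbital and both ions are fully conjugated.
Cation: 4 × 2 + 0 = 8 π electrons → 4(2), antiaromatic.
Anion: 4 × 2 + 2 = 10 π electrons → 4(2)+2, aromatic.

The anion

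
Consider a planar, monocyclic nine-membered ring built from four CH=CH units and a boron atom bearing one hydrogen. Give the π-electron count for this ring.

The p orbitals form a continuous loop: each doubly-bonded ring atom is sp² with one p-orbital electron; the boron has an empty p orbital. The ring is fully conjugated.
π-electron count: 4 × 2 = 8 from the double-bond units + 0 from the BH atom = 8.

8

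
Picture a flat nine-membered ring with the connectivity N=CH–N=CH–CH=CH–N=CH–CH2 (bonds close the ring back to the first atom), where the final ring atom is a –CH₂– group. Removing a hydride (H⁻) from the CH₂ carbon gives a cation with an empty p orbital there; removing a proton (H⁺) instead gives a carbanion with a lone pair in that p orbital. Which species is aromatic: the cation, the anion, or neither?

The anion

In either ion the ring is fully conjugated: every atom, including the new sp² carbon, supplies a p orbital.
Cation: 4 × 2 + 0 = 8 π electrons → 4(2), antiaromatic.
Anion: 4 × 2 + 2 = 10 π electrons → 4(2)+2, aromatic.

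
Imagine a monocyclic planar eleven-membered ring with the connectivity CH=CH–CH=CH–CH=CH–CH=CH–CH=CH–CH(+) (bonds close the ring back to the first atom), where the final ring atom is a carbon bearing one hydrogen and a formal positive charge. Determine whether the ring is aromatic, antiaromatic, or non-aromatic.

Aromatic

The p orbitals form a continuous loop: the double-bond atoms are sp², each contributing one p electron; the carbocation has an empty p orbital. The ring is fully conjugated.
Counting π electrons: 5 × 2 = 10 from the double-bond units + 0 from the CH(+) atom = 10.
10 = 4(2) + 2, which satisfies Hückel's 4n+2 rule.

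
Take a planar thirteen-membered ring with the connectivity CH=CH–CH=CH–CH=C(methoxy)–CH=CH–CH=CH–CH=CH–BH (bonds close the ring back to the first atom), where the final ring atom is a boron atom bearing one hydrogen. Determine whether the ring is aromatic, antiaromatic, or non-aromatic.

Antiaromatic

Check conjugation: every atom in a ring double bond is sp² and brings one electron to the p orbital; the boron has an empty p orbital — every position has a p orbital, so the cyclic π system is continuous.
Tallying contributions gives 6 × 2 = 12 from the double-bond units + 0 from the BH atom = 12.
A 4n π count (12, n = 3) in a planar conjugated ring means antiaromatic.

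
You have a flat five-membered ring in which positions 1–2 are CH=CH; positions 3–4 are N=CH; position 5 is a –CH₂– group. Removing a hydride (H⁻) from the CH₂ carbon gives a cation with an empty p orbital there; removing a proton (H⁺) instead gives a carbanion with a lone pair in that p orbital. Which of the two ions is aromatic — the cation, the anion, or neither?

The anion

In both ions every ring atom is sp² and contributes a p orbital, so both rings are fully conjugated.
Cation: 2 × 2 + 0 = 4 π electrons → 4(1), antiaromatic.
Anion: 2 × 2 + 2 = 6 π electrons → 4(1)+2, aromatic.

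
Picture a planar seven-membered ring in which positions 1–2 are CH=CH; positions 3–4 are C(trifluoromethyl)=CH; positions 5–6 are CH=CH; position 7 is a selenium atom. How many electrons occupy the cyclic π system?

Check conjugation: every atom in a ring double bond is sp² and brings one electron to the p orbital; the selenium donates one lone pair from its p orbital — every position has a p orbital, so the cyclic π system is continuous.
Adding the contributions, 3 × 2 = 6 from the double-bond units + 2 from the Se atom = 8.

8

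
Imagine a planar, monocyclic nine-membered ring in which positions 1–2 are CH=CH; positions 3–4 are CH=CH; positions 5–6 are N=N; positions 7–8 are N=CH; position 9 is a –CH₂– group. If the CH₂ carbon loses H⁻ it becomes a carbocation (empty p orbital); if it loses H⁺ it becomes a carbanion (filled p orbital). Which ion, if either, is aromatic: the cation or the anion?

The anion

In either ion the ring is fully conjugated: every atom, including the new sp² carbon, supplies a p orbital.
Cation: 4 × 2 + 0 = 8 π electrons → 4(2), antiaromatic.
Anion: 4 × 2 + 2 = 10 π electrons → 4(2)+2, aromatic.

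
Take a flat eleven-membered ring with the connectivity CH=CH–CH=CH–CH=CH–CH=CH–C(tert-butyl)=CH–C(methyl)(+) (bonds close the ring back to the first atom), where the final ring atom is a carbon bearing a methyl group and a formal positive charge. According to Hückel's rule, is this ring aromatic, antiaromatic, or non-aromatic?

Aromatic

All ring atoms are sp² and supply a p orbital to the ring (each doubly-bonded ring atom is sp² with one p-orbital electron; the carbocation has an empty p orbital); the conjugation is uninterrupted.
π-electron count: 5 × 2 = 10 from the double-bond units + 0 from the C(methyl)(+) atom = 10.
10 = 4(2) + 2, which satisfies Hückel's 4n+2 rule.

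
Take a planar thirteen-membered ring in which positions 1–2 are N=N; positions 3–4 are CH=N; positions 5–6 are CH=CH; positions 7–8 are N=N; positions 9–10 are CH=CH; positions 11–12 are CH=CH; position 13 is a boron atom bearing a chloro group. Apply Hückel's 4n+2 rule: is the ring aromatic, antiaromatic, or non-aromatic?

The p orbitals form a continuous loop: the double-bond atoms are sp², each contributing one p electron; each sp² =N– keeps its lone pair in-plane and puts one electron into the π system; the boron has an empty p orbital. The ring is fully conjugated.
Adding the contributions, 6 × 2 = 12 from the double-bond units + 0 from the B(chloro) atom = 12.
12 is a 4n count (n = 3), so the planar conjugated ring is antiaromatic.

Antiaromatic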